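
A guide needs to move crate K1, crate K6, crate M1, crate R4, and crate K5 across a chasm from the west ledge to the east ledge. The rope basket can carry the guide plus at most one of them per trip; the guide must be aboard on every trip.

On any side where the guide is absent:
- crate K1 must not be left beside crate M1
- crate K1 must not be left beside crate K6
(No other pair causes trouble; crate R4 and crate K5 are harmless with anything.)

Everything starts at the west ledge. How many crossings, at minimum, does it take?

11

Counting alone: the guide can take at most 1 across per trip to the east ledge, so moving all 5 needs at least 5 loaded trips out, with a return between consecutive ones — at least 9 crossings.
The safety rule pushes this higher. Following every safe sequence of crossings, the most of the 5 that can be at the east ledge as the rope basket arrives there on crossing 9 is 4 — never all 5.
So no plan with fewer than 11 crossings exists, and this one achieves 11:
1. Guide goes to the east ledge with crate K1.  [the west ledge: crate K5, crate K6, crate M1, crate R4 | the east ledge: crate K1]
2. Guide goes back to the west ledge alone.  [the west ledge: crate K5, crate K6, crate M1, crate R4 | the east ledge: crate K1]
3. Guide goes to the east ledge with crate K6.  [the west ledge: crate K5, crate M1, crate R4 | the east ledge: crate K1, crate K6]
4. Guide goes back to the west ledge with crate K1.  [the west ledge: crate K1, crate K5, crate M1, crate R4 | the east ledge: crate K6]
5. Guide goes to the east ledge with crate M1.  [the west ledge: crate K1, crate K5, crate R4 | the east ledge: crate K6, crate M1]
6. Guide goes back to the west ledge alone.  [the west ledge: crate K1, crate K5, crate R4 | the east ledge: crate K6, crate M1]
7. Guide goes to the east ledge with crate R4.  [the west ledge: crate K1, crate K5 | the east ledge: crate K6, crate M1, crate R4]
8. Guide goes back to the west ledge alone.  [the west ledge: crate K1, crate K5 | the east ledge: crate K6, crate M1, crate R4]
9. Guide goes to the east ledge with crate K5.  [the west ledge: crate K1 | the east ledge: crate K5, crate K6, crate M1, crate R4]
10. Guide goes back to the west ledge alone.  [the west ledge: crate K1 | the east ledge: crate K5, crate K6, crate M1, crate R4]
11. Guide goes to the east ledge with crate K1.  [the west ledge: — | the east ledge: crate K1, crate K5, crate K6, crate M1, crate R4]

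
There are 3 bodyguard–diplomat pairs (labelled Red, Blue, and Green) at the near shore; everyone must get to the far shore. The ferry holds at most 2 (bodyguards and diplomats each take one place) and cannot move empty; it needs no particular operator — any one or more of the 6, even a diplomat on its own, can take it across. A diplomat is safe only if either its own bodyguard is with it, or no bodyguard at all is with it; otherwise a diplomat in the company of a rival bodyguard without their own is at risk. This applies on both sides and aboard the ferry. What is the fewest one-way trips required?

11

Counting alone: each trip to the far shore takes at most 2 across and each return brings at least 1 back, so after t trips out (and t−1 returns) at most 2t − (t−1) of the 6 are across; that first reaches 6 at t = 5, so at least 9 crossings are needed.
The safety rule pushes this higher. Following every safe sequence of crossings, the most of the 6 that can be at the far shore as the ferry arrives there on crossing 9 is 5 — never all 6.
So no plan with fewer than 11 crossings exists, and this one achieves 11:
1. bodyguard Red and diplomat Red cross → the far shore.
2. bodyguard Red crosses ← the near shore.
3. diplomat Blue and diplomat Green cross → the far shore.
4. diplomat Red crosses ← the near shore.
5. bodyguard Blue and bodyguard Green cross → the far shore.
6. bodyguard Blue and diplomat Blue cross ← the near shore.
7. bodyguard Blue and bodyguard Red cross → the far shore.
8. diplomat Green crosses ← the near shore.
9. diplomat Blue and diplomat Red cross → the far shore.
10. bodyguard Green crosses ← the near shore.
11. bodyguard Green and diplomat Green cross → the far shore.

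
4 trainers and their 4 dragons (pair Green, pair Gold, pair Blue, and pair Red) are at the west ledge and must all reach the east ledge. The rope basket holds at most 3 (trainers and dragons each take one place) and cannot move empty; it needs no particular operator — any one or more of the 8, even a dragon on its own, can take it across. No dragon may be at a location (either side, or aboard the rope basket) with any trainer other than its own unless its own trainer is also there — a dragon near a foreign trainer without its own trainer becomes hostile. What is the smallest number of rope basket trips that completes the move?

Counting alone: each trip to the east ledge takes at most 3 across and each return brings at least 1 back, so after t trips out (and t−1 returns) at most 3t − (t−1) of the 8 are across; that first reaches 8 at t = 4, so at least 7 crossings are needed.
The safety rule pushes this higher. Following every safe sequence of crossings, the most of the 8 that can be at the east ledge as the rope basket arrives there on crossing 7 is 7 — never all 8.
So no plan with fewer than 9 crossings exists, and this one achieves 9:
1. dragon Green and trainer Green cross → the east ledge.
2. trainer Green crosses ← the west ledge.
3. dragon Gold, trainer Gold, and trainer Green cross → the east ledge.
4. dragon Green and trainer Green cross ← the west ledge.
5. trainer Blue, trainer Green, and trainer Red cross → the east ledge.
6. dragon Gold crosses ← the west ledge.
7. dragon Gold and dragon Green cross → the east ledge.
8. dragon Green crosses ← the west ledge.
9. dragon Blue, dragon Green, and dragon Red cross → the east ledge.

9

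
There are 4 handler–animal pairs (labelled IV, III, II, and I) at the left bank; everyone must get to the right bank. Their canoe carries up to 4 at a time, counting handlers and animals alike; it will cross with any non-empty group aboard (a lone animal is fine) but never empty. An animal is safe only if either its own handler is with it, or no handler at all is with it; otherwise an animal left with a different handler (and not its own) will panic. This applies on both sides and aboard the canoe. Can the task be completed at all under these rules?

1. animal IV and handler IV cross → the right bank.
2. handler IV crosses ← the left bank.
3. handler I, handler II, handler III, and handler IV cross → the right bank.
4. animal IV crosses ← the left bank.
5. animal I, animal II, animal III, and animal IV cross → the right bank.

Yes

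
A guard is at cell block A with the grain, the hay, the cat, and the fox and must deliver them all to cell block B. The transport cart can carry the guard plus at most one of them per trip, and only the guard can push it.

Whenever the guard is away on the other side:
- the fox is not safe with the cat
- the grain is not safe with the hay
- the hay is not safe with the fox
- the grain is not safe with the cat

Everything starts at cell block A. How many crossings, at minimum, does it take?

Whatever the first load, the items left behind include a forbidden pair without the guard. No opening move is safe, so no plan exists.

impossible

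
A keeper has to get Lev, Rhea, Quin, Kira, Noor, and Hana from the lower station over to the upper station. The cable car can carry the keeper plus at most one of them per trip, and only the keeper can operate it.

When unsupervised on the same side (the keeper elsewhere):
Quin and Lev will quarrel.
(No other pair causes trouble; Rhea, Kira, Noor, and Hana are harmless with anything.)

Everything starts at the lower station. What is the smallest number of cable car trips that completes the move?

11

Counting alone: the keeper can take at most 1 across per trip to the upper station, so moving all 6 needs at least 6 loaded trips out, with a return between consecutive ones — at least 11 crossings.
The plan below uses exactly 11 crossings, so it is optimal:
1. Keeper goes to the upper station with Lev.  [the lower station: Hana, Kira, Noor, Quin, Rhea | the upper station: Lev]
2. Keeper goes back to the lower station alone.  [the lower station: Hana, Kira, Noor, Quin, Rhea | the upper station: Lev]
3. Keeper goes to the upper station with Rhea.  [the lower station: Hana, Kira, Noor, Quin | the upper station: Lev, Rhea]
4. Keeper goes back to the lower station alone.  [the lower station: Hana, Kira, Noor, Quin | the upper station: Lev, Rhea]
5. Keeper goes to the upper station with Kira.  [the lower station: Hana, Noor, Quin | the upper station: Kira, Lev, Rhea]
6. Keeper goes back to the lower station alone.  [the lower station: Hana, Noor, Quin | the upper station: Kira, Lev, Rhea]
7. Keeper goes to the upper station with Noor.  [the lower station: Hana, Quin | the upper station: Kira, Lev, Noor, Rhea]
8. Keeper goes back to the lower station alone.  [the lower station: Hana, Quin | the upper station: Kira, Lev, Noor, Rhea]
9. Keeper goes to the upper station with Hana.  [the lower station: Quin | the upper station: Hana, Kira, Lev, Noor, Rhea]
10. Keeper goes back to the lower station alone.  [the lower station: Quin | the upper station: Hana, Kira, Lev, Noor, Rhea]
11. Keeper goes to the upper station with Quin.  [the lower station: — | the upper station: Hana, Kira, Lev, Noor, Quin, Rhea]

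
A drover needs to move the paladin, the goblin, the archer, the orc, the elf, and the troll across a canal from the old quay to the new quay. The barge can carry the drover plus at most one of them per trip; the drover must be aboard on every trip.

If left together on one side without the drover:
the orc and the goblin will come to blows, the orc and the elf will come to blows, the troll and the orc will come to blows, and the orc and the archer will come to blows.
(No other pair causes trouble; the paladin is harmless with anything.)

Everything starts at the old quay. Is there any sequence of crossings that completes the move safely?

Following every safe sequence of crossings from the start, the most of the 6 that can be at the new quay as the barge arrives there on crossings 1, 3, 5 is 1, 2, 3 respectively; the best ever achieved is 3 of 6.
From crossing 7 on, no configuration arises that was not already reachable earlier: only 22 distinct safe configurations (who is on which side, and where the barge is) can ever be reached, none of them has everyone across, and every continuation just revisits them. So no valid plan exists.

No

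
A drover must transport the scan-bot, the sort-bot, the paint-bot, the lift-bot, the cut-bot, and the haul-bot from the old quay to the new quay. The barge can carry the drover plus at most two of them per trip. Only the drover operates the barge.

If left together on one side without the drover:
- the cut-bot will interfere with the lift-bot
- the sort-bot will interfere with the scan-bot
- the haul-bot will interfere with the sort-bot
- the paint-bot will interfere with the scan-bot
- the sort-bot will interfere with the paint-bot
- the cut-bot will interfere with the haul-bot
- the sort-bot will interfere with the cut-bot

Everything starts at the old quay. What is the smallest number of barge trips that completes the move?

Whatever the first load, the items left behind include a forbidden pair without the drover. No opening move is safe, so no plan exists.

impossible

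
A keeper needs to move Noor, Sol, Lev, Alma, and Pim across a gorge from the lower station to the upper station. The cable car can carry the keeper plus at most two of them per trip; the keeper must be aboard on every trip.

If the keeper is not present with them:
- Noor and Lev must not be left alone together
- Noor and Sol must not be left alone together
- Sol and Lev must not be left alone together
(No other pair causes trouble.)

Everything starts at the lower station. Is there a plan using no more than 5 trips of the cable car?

No

Counting alone: the keeper can take at most 2 across per trip to the upper station, so moving all 5 needs at least 3 loaded trips out, with a return between consecutive ones — at least 5 crossings.
The safety rule pushes this higher. Following every safe sequence of crossings, the most of the 5 that can be at the upper station as the cable car arrives there on crossing 5 is 4 — never all 5.
So the move cannot be finished within 5 crossings. (The shortest complete plan takes 7:)
1. Keeper goes to the upper station with Noor and Sol.
2. Keeper goes back to the lower station with Noor.
3. Keeper goes to the upper station with Alma and Noor.
4. Keeper goes back to the lower station with Noor.
5. Keeper goes to the upper station with Noor and Pim.
6. Keeper goes back to the lower station with Noor.
7. Keeper goes to the upper station with Lev and Noor.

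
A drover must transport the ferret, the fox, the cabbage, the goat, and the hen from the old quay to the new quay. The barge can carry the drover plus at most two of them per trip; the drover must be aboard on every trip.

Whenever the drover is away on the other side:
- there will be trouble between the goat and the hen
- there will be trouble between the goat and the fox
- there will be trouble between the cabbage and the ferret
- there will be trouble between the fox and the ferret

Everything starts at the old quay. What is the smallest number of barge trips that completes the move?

Counting alone: the drover can take at most 2 across per trip to the new quay, so moving all 5 needs at least 3 loaded trips out, with a return between consecutive ones — at least 5 crossings.
The safety rule pushes this higher. Following every safe sequence of crossings, the most of the 5 that can be at the new quay as the barge arrives there on crossing 5 is 4 — never all 5.
So no plan with fewer than 7 crossings exists, and this one achieves 7:
1. Drover goes to the new quay with the ferret and the goat.
2. Drover goes back to the old quay alone.
3. Drover goes to the new quay with the fox.
4. Drover goes back to the old quay with the ferret and the goat.
5. Drover goes to the new quay with the cabbage and the hen.
6. Drover goes back to the old quay alone.
7. Drover goes to the new quay with the ferret and the goat.

7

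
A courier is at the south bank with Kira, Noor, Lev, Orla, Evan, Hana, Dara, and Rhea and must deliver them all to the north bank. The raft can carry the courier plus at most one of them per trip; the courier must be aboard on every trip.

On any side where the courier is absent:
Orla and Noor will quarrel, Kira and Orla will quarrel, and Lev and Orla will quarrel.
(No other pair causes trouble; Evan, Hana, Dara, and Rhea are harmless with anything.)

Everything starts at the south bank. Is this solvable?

Following every safe sequence of crossings from the start, the most of the 8 that can be at the north bank as the raft arrives there on crossings 1, 3, 5, 7, 9, 11 is 1, 2, 3, 4, 5, 6 respectively; the best ever achieved is 6 of 8.
From crossing 13 on, no configuration arises that was not already reachable earlier: only 144 distinct safe configurations (who is on which side, and where the raft is) can ever be reached, none of them has everyone across, and every continuation just revisits them. So no valid plan exists.

No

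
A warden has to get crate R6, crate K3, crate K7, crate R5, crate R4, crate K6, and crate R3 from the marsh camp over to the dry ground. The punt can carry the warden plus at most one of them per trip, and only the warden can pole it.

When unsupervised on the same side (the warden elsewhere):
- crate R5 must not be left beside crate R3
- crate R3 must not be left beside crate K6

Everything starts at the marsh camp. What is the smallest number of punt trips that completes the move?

Counting alone: the warden can take at most 1 across per trip to the dry ground, so moving all 7 needs at least 7 loaded trips out, with a return between consecutive ones — at least 13 crossings.
The safety rule pushes this higher. Following every safe sequence of crossings, the most of the 7 that can be at the dry ground as the punt arrives there on crossing 13 is 6 — never all 7.
So no plan with fewer than 15 crossings exists, and this one achieves 15:
1. Warden goes to the dry ground with crate R3.
2. Warden goes back to the marsh camp alone.
3. Warden goes to the dry ground with crate R6.
4. Warden goes back to the marsh camp alone.
5. Warden goes to the dry ground with crate K3.
6. Warden goes back to the marsh camp alone.
7. Warden goes to the dry ground with crate K7.
8. Warden goes back to the marsh camp alone.
9. Warden goes to the dry ground with crate R5.
10. Warden goes back to the marsh camp with crate R3.
11. Warden goes to the dry ground with crate K6.
12. Warden goes back to the marsh camp alone.
13. Warden goes to the dry ground with crate R4.
14. Warden goes back to the marsh camp alone.
15. Warden goes to the dry ground with crate R3.

15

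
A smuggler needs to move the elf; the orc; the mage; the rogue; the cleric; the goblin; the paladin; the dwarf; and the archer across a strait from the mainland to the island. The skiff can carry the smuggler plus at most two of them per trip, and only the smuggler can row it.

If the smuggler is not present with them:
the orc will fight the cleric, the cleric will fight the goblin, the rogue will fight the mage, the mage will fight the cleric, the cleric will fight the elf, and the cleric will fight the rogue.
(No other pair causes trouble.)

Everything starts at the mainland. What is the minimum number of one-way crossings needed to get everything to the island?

Counting alone: the smuggler can take at most 2 across per trip to the island, so moving all 9 needs at least 5 loaded trips out, with a return between consecutive ones — at least 9 crossings.
The safety rule pushes this higher. Following every safe sequence of crossings, the most of the 9 that can be at the island as the skiff arrives there on crossings 9, 11, 13 is 6, 7, 8 respectively — never all 9.
So no plan with fewer than 15 crossings exists, and this one achieves 15:
1. Smuggler goes to the island with the cleric and the mage.
2. Smuggler goes back to the mainland with the mage.
3. Smuggler goes to the island with the elf and the mage.
4. Smuggler goes back to the mainland with the cleric.
5. Smuggler goes to the island with the cleric and the orc.
6. Smuggler goes back to the mainland with the cleric.
7. Smuggler goes to the island with the goblin and the rogue.
8. Smuggler goes back to the mainland with the mage.
9. Smuggler goes to the island with the mage and the paladin.
10. Smuggler goes back to the mainland with the mage.
11. Smuggler goes to the island with the dwarf and the mage.
12. Smuggler goes back to the mainland with the mage.
13. Smuggler goes to the island with the archer and the mage.
14. Smuggler goes back to the mainland with the mage.
15. Smuggler goes to the island with the cleric and the mage.

15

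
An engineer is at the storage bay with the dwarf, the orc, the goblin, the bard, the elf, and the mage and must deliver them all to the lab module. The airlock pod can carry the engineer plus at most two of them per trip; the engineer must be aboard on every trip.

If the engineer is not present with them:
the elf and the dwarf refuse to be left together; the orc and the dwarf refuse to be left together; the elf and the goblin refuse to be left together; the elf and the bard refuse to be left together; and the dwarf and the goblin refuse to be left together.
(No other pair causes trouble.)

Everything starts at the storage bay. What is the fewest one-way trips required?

9

Counting alone: the engineer can take at most 2 across per trip to the lab module, so moving all 6 needs at least 3 loaded trips out, with a return between consecutive ones — at least 5 crossings.
The safety rule pushes this higher. Following every safe sequence of crossings, the most of the 6 that can be at the lab module as the airlock pod arrives there on crossings 5, 7 is 4, 5 respectively — never all 6.
So no plan with fewer than 9 crossings exists, and this one achieves 9:
1. Engineer goes to the lab module with the dwarf and the elf.  [the storage bay: the bard, the goblin, the mage, the orc | the lab module: the dwarf, the elf]
2. Engineer goes back to the storage bay with the dwarf.  [the storage bay: the bard, the dwarf, the goblin, the mage, the orc | the lab module: the elf]
3. Engineer goes to the lab module with the dwarf and the orc.  [the storage bay: the bard, the goblin, the mage | the lab module: the dwarf, the elf, the orc]
4. Engineer goes back to the storage bay with the dwarf.  [the storage bay: the bard, the dwarf, the goblin, the mage | the lab module: the elf, the orc]
5. Engineer goes to the lab module with the dwarf and the mage.  [the storage bay: the bard, the goblin | the lab module: the dwarf, the elf, the mage, the orc]
6. Engineer goes back to the storage bay with the dwarf.  [the storage bay: the bard, the dwarf, the goblin | the lab module: the elf, the mage, the orc]
7. Engineer goes to the lab module with the bard and the goblin.  [the storage bay: the dwarf | the lab module: the bard, the elf, the goblin, the mage, the orc]
8. Engineer goes back to the storage bay with the elf.  [the storage bay: the dwarf, the elf | the lab module: the bard, the goblin, the mage, the orc]
9. Engineer goes to the lab module with the dwarf and the elf.  [the storage bay: — | the lab module: the bard, the dwarf, the elf, the goblin, the mage, the orc]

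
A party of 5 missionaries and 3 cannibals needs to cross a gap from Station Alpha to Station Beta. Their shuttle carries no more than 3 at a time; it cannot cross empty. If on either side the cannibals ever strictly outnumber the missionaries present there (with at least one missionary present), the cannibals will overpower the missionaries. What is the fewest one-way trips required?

Counting alone: each trip to Station Beta takes at most 3 across and each return brings at least 1 back, so after t trips out (and t−1 returns) at most 3t − (t−1) of the 8 are across; that first reaches 8 at t = 4, so at least 7 crossings are needed.
The plan below uses exactly 7 crossings, so it is optimal:
1. 2 cannibals → Station Beta.  (Station Alpha: 5M 1C; Station Beta: 0M 2C)
2. 1 cannibal ← Station Alpha.  (Station Alpha: 5M 2C; Station Beta: 0M 1C)
3. 2 missionaries and 1 cannibal → Station Beta.  (Station Alpha: 3M 1C; Station Beta: 2M 2C)
4. 1 cannibal ← Station Alpha.  (Station Alpha: 3M 2C; Station Beta: 2M 1C)
5. 1 missionary and 2 cannibals → Station Beta.  (Station Alpha: 2M 0C; Station Beta: 3M 3C)
6. 1 cannibal ← Station Alpha.  (Station Alpha: 2M 1C; Station Beta: 3M 2C)
7. 2 missionaries and 1 cannibal → Station Beta.  (Station Alpha: 0M 0C; Station Beta: 5M 3C)

7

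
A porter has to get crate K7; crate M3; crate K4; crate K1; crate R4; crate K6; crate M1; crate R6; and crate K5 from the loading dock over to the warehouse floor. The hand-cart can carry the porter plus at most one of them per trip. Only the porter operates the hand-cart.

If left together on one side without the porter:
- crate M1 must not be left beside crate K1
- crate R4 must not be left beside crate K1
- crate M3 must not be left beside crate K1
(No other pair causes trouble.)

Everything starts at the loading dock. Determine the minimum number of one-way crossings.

Following every safe sequence of crossings from the start, the most of the 9 that can be at the warehouse floor as the hand-cart arrives there on crossings 1, 3, 5, 7, 9, 11, 13 is 1, 2, 3, 4, 5, 6, 7 respectively; the best ever achieved is 7 of 9.
From crossing 15 on, no configuration arises that was not already reachable earlier: only 288 distinct safe configurations (who is on which side, and where the hand-cart is) can ever be reached, none of them has everyone across, and every continuation just revisits them. So no valid plan exists.

impossible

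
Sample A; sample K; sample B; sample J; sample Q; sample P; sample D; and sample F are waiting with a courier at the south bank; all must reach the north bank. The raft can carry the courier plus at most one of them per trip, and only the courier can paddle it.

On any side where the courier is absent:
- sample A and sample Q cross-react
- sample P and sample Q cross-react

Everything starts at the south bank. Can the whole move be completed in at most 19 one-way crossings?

Yes — this plan uses 17 crossings (≤ 19):
1. Courier goes to the north bank with sample Q.
2. Courier goes back to the south bank alone.
3. Courier goes to the north bank with sample A.
4. Courier goes back to the south bank with sample Q.
5. Courier goes to the north bank with sample P.
6. Courier goes back to the south bank alone.
7. Courier goes to the north bank with sample K.
8. Courier goes back to the south bank alone.
9. Courier goes to the north bank with sample B.
10. Courier goes back to the south bank alone.
11. Courier goes to the north bank with sample J.
12. Courier goes back to the south bank alone.
13. Courier goes to the north bank with sample D.
14. Courier goes back to the south bank alone.
15. Courier goes to the north bank with sample F.
16. Courier goes back to the south bank alone.
17. Courier goes to the north bank with sample Q.

Yes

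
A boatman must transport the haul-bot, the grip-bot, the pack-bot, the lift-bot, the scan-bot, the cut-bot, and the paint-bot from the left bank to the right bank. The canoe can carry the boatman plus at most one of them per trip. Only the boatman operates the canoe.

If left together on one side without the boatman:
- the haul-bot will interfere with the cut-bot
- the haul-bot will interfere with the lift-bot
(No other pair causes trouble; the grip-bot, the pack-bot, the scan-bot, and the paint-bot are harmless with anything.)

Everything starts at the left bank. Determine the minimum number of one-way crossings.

15

Counting alone: the boatman can take at most 1 across per trip to the right bank, so moving all 7 needs at least 7 loaded trips out, with a return between consecutive ones — at least 13 crossings.
The safety rule pushes this higher. Following every safe sequence of crossings, the most of the 7 that can be at the right bank as the canoe arrives there on crossing 13 is 6 — never all 7.
So no plan with fewer than 15 crossings exists, and this one achieves 15:
1. Boatman goes to the right bank with the haul-bot.  [the left bank: the cut-bot, the grip-bot, the lift-bot, the pack-bot, the paint-bot, the scan-bot | the right bank: the haul-bot]
2. Boatman goes back to the left bank alone.  [the left bank: the cut-bot, the grip-bot, the lift-bot, the pack-bot, the paint-bot, the scan-bot | the right bank: the haul-bot]
3. Boatman goes to the right bank with the grip-bot.  [the left bank: the cut-bot, the lift-bot, the pack-bot, the paint-bot, the scan-bot | the right bank: the grip-bot, the haul-bot]
4. Boatman goes back to the left bank alone.  [the left bank: the cut-bot, the lift-bot, the pack-bot, the paint-bot, the scan-bot | the right bank: the grip-bot, the haul-bot]
5. Boatman goes to the right bank with the pack-bot.  [the left bank: the cut-bot, the lift-bot, the paint-bot, the scan-bot | the right bank: the grip-bot, the haul-bot, the pack-bot]
6. Boatman goes back to the left bank alone.  [the left bank: the cut-bot, the lift-bot, the paint-bot, the scan-bot | the right bank: the grip-bot, the haul-bot, the pack-bot]
7. Boatman goes to the right bank with the lift-bot.  [the left bank: the cut-bot, the paint-bot, the scan-bot | the right bank: the grip-bot, the haul-bot, the lift-bot, the pack-bot]
8. Boatman goes back to the left bank with the haul-bot.  [the left bank: the cut-bot, the haul-bot, the paint-bot, the scan-bot | the right bank: the grip-bot, the lift-bot, the pack-bot]
9. Boatman goes to the right bank with the cut-bot.  [the left bank: the haul-bot, the paint-bot, the scan-bot | the right bank: the cut-bot, the grip-bot, the lift-bot, the pack-bot]
10. Boatman goes back to the left bank alone.  [the left bank: the haul-bot, the paint-bot, the scan-bot | the right bank: the cut-bot, the grip-bot, the lift-bot, the pack-bot]
11. Boatman goes to the right bank with the scan-bot.  [the left bank: the haul-bot, the paint-bot | the right bank: the cut-bot, the grip-bot, the lift-bot, the pack-bot, the scan-bot]
12. Boatman goes back to the left bank alone.  [the left bank: the haul-bot, the paint-bot | the right bank: the cut-bot, the grip-bot, the lift-bot, the pack-bot, the scan-bot]
13. Boatman goes to the right bank with the paint-bot.  [the left bank: the haul-bot | the right bank: the cut-bot, the grip-bot, the lift-bot, the pack-bot, the paint-bot, the scan-bot]
14. Boatman goes back to the left bank alone.  [the left bank: the haul-bot | the right bank: the cut-bot, the grip-bot, the lift-bot, the pack-bot, the paint-bot, the scan-bot]
15. Boatman goes to the right bank with the haul-bot.  [the left bank: — | the right bank: the cut-bot, the grip-bot, the haul-bot, the lift-bot, the pack-bot, the paint-bot, the scan-bot]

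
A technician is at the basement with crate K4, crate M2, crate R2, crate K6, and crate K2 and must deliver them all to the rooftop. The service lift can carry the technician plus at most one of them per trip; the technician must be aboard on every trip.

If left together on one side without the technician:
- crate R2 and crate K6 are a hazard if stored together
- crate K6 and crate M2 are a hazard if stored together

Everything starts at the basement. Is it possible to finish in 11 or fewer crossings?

Yes — this plan uses 11 crossings (≤ 11):
1. Technician goes to the rooftop with crate K6.  [the basement: crate K2, crate K4, crate M2, crate R2 | the rooftop: crate K6]
2. Technician goes back to the basement alone.  [the basement: crate K2, crate K4, crate M2, crate R2 | the rooftop: crate K6]
3. Technician goes to the rooftop with crate K4.  [the basement: crate K2, crate M2, crate R2 | the rooftop: crate K4, crate K6]
4. Technician goes back to the basement alone.  [the basement: crate K2, crate M2, crate R2 | the rooftop: crate K4, crate K6]
5. Technician goes to the rooftop with crate M2.  [the basement: crate K2, crate R2 | the rooftop: crate K4, crate K6, crate M2]
6. Technician goes back to the basement with crate K6.  [the basement: crate K2, crate K6, crate R2 | the rooftop: crate K4, crate M2]
7. Technician goes to the rooftop with crate R2.  [the basement: crate K2, crate K6 | the rooftop: crate K4, crate M2, crate R2]
8. Technician goes back to the basement alone.  [the basement: crate K2, crate K6 | the rooftop: crate K4, crate M2, crate R2]
9. Technician goes to the rooftop with crate K2.  [the basement: crate K6 | the rooftop: crate K2, crate K4, crate M2, crate R2]
10. Technician goes back to the basement alone.  [the basement: crate K6 | the rooftop: crate K2, crate K4, crate M2, crate R2]
11. Technician goes to the rooftop with crate K6.  [the basement: — | the rooftop: crate K2, crate K4, crate K6, crate M2, crate R2]

Yes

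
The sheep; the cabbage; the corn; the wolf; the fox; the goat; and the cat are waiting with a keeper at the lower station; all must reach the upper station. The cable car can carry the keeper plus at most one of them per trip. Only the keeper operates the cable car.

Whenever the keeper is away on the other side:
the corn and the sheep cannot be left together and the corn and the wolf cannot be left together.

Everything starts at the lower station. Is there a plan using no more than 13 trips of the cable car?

Counting alone: the keeper can take at most 1 across per trip to the upper station, so moving all 7 needs at least 7 loaded trips out, with a return between consecutive ones — at least 13 crossings.
The safety rule pushes this higher. Following every safe sequence of crossings, the most of the 7 that can be at the upper station as the cable car arrives there on crossing 13 is 6 — never all 7.
So the move cannot be finished within 13 crossings. (The shortest complete plan takes 15:)
1. Keeper goes to the upper station with the corn.
2. Keeper goes back to the lower station alone.
3. Keeper goes to the upper station with the sheep.
4. Keeper goes back to the lower station with the corn.
5. Keeper goes to the upper station with the wolf.
6. Keeper goes back to the lower station alone.
7. Keeper goes to the upper station with the cabbage.
8. Keeper goes back to the lower station alone.
9. Keeper goes to the upper station with the fox.
10. Keeper goes back to the lower station alone.
11. Keeper goes to the upper station with the goat.
12. Keeper goes back to the lower station alone.
13. Keeper goes to the upper station with the cat.
14. Keeper goes back to the lower station alone.
15. Keeper goes to the upper station with the corn.

No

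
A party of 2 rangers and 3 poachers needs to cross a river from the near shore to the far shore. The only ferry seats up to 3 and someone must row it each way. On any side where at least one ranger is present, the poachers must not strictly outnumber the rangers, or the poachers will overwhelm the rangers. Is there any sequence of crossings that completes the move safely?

No

The poachers already outnumber the rangers at the near shore before anyone moves, so the starting position itself is disallowed.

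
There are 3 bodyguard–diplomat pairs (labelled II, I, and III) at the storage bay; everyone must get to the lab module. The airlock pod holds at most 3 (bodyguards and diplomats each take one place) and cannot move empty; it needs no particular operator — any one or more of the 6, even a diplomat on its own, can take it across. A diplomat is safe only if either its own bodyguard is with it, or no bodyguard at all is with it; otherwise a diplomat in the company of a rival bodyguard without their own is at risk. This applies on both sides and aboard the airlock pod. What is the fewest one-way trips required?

5

Counting alone: each trip to the lab module takes at most 3 across and each return brings at least 1 back, so after t trips out (and t−1 returns) at most 3t − (t−1) of the 6 are across; that first reaches 6 at t = 3, so at least 5 crossings are needed.
The plan below uses exactly 5 crossings, so it is optimal:
1. bodyguard II and diplomat II cross → the lab module.
2. bodyguard II crosses ← the storage bay.
3. bodyguard I, bodyguard II, and bodyguard III cross → the lab module.
4. diplomat II crosses ← the storage bay.
5. diplomat I, diplomat II, and diplomat III cross → the lab module.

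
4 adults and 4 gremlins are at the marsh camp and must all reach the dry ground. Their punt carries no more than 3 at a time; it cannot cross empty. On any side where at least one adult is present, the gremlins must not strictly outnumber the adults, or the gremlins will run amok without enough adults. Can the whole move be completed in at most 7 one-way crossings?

Counting alone: each trip to the dry ground takes at most 3 across and each return brings at least 1 back, so after t trips out (and t−1 returns) at most 3t − (t−1) of the 8 are across; that first reaches 8 at t = 4, so at least 7 crossings are needed.
The safety rule pushes this higher. Following every safe sequence of crossings, the most of the 8 that can be at the dry ground as the punt arrives there on crossing 7 is 7 — never all 8.
So the move cannot be finished within 7 crossings. (The shortest complete plan takes 9:)
1. 2 gremlins → the dry ground.  (the marsh camp: 4A 2G; the dry ground: 0A 2G)
2. 1 gremlin ← the marsh camp.  (the marsh camp: 4A 3G; the dry ground: 0A 1G)
3. 3 gremlins → the dry ground.  (the marsh camp: 4A 0G; the dry ground: 0A 4G)
4. 1 gremlin ← the marsh camp.  (the marsh camp: 4A 1G; the dry ground: 0A 3G)
5. 3 adults → the dry ground.  (the marsh camp: 1A 1G; the dry ground: 3A 3G)
6. 1 adult and 1 gremlin ← the marsh camp.  (the marsh camp: 2A 2G; the dry ground: 2A 2G)
7. 2 adults → the dry ground.  (the marsh camp: 0A 2G; the dry ground: 4A 2G)
8. 1 gremlin ← the marsh camp.  (the marsh camp: 0A 3G; the dry ground: 4A 1G)
9. 3 gremlins → the dry ground.  (the marsh camp: 0A 0G; the dry ground: 4A 4G)

No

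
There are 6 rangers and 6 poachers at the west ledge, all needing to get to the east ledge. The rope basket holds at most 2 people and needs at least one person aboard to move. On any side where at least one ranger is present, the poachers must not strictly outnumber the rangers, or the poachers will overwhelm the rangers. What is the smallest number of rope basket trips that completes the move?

impossible

Following every safe sequence of crossings from the start, the most of the 12 that can be at the east ledge as the rope basket arrives there on crossings 1, 3, 5, 7, 9 is 2, 3, 4, 5, 6 respectively; the best ever achieved is 6 of 12.
From crossing 11 on, no configuration arises that was not already reachable earlier: only 15 distinct safe configurations (who is on which side, and where the rope basket is) can ever be reached, none of them has everyone across, and every continuation just revisits them. They are: 0 rangers + 0 poachers across (rope basket back at the start); 0 rangers + 1 poacher across (rope basket there); 0 rangers + 1 poacher across (rope basket back at the start); 0 rangers + 2 poachers across (rope basket there); 0 rangers + 2 poachers across (rope basket back at the start); 0 rangers + 3 poachers across (rope basket there); 0 rangers + 3 poachers across (rope basket back at the start); 0 rangers + 4 poachers across (rope basket there); 0 rangers + 4 poachers across (rope basket back at the start); 0 rangers + 5 poachers across (rope basket there); 0 rangers + 5 poachers across (rope basket back at the start); 0 rangers + 6 poachers across (rope basket there); 1 ranger + 1 poacher across (rope basket there); 1 ranger + 1 poacher across (rope basket back at the start); 2 rangers + 2 poachers across (rope basket there). So no valid plan exists.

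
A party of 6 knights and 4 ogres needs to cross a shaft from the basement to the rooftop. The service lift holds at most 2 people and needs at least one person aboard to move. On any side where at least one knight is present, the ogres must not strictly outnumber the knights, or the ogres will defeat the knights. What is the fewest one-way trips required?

17

Counting alone: each trip to the rooftop takes at most 2 across and each return brings at least 1 back, so after t trips out (and t−1 returns) at most 2t − (t−1) of the 10 are across; that first reaches 10 at t = 9, so at least 17 crossings are needed.
The plan below uses exactly 17 crossings, so it is optimal:
1. 2 ogres → the rooftop.  (the basement: 6K 2O; the rooftop: 0K 2O)
2. 1 ogre ← the basement.  (the basement: 6K 3O; the rooftop: 0K 1O)
3. 2 ogres → the rooftop.  (the basement: 6K 1O; the rooftop: 0K 3O)
4. 1 ogre ← the basement.  (the basement: 6K 2O; the rooftop: 0K 2O)
5. 2 knights → the rooftop.  (the basement: 4K 2O; the rooftop: 2K 2O)
6. 1 ogre ← the basement.  (the basement: 4K 3O; the rooftop: 2K 1O)
7. 1 knight and 1 ogre → the rooftop.  (the basement: 3K 2O; the rooftop: 3K 2O)
8. 1 ogre ← the basement.  (the basement: 3K 3O; the rooftop: 3K 1O)
9. 2 ogres → the rooftop.  (the basement: 3K 1O; the rooftop: 3K 3O)
10. 1 ogre ← the basement.  (the basement: 3K 2O; the rooftop: 3K 2O)
11. 1 knight and 1 ogre → the rooftop.  (the basement: 2K 1O; the rooftop: 4K 3O)
12. 1 ogre ← the basement.  (the basement: 2K 2O; the rooftop: 4K 2O)
13. 2 ogres → the rooftop.  (the basement: 2K 0O; the rooftop: 4K 4O)
14. 1 ogre ← the basement.  (the basement: 2K 1O; the rooftop: 4K 3O)
15. 1 knight and 1 ogre → the rooftop.  (the basement: 1K 0O; the rooftop: 5K 4O)
16. 1 ogre ← the basement.  (the basement: 1K 1O; the rooftop: 5K 3O)
17. 1 knight and 1 ogre → the rooftop.  (the basement: 0K 0O; the rooftop: 6K 4O)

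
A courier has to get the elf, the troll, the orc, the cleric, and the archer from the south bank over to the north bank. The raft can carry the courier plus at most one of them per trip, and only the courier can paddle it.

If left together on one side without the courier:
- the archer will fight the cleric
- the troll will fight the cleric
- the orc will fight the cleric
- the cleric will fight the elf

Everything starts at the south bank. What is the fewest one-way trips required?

impossible

Following every safe sequence of crossings from the start, the most of the 5 that can be at the north bank as the raft arrives there on crossings 1, 3 is 1, 2 respectively; the best ever achieved is 2 of 5.
From crossing 5 on, no configuration arises that was not already reachable earlier: only 11 distinct safe configurations (who is on which side, and where the raft is) can ever be reached, none of them has everyone across, and every continuation just revisits them. So no valid plan exists.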